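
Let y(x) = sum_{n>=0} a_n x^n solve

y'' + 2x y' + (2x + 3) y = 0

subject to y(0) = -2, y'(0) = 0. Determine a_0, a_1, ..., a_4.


Ansatz: y(x) = sum_{n>=0} a_n x^n, so y'(x) = sum_{n>=1} n a_n x^(n-1) and y''(x) = sum_{n>=2} n(n-1) a_n x^(n-2).
Substitute into P(x) y'' + Q(x) y' + R(x) y = 0 with P(x) = 1, Q(x) = 2x, R(x) = 2x + 3, and match powers of x.
Initial conditions: a_0 = -2, a_1 = 0.
Setting the coefficient of each power of x to zero and solving order by order (substituting the coefficients already found):
  x^0: 2 a_2 + 3 a_0 = 0  ->  2 a_2 = -3 a_0 = 6  ->  a_2 = 3
  x^1: 6 a_3 + 5 a_1 + 2 a_0 = 0  ->  6 a_3 = -5 a_1 - 2 a_0 = 4  ->  a_3 = 2/3
  x^2: 12 a_4 + 7 a_2 + 2 a_1 = 0  ->  12 a_4 = -7 a_2 - 2 a_1 = -21  ->  a_4 = -7/4
Truncated series: y(x) = -2 + 3 x^2 + (2/3) x^3 - (7/4) x^4 + O(x^5).

a_0 = -2; a_1 = 0; a_2 = 3; a_3 = 2/3; a_4 = -7/4


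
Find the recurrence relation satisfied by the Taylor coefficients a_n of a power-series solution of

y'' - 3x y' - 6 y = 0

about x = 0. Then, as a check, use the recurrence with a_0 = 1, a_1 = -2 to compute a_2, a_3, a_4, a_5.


Substitute y = sum_n a_n x^n.
y''(x) has coefficient (n+2)(n+1) a_{n+2} at x^n;
-3 x y'(x) has coefficient -3 n a_n at x^n (shift);
-6 y(x) has coefficient -6 a_n at x^n.
Matching x^n: (n+2)(n+1) a_{n+2} + (-3n - 6) a_n = 0.
Thus a_{n+2} = (3n + 6) / ((n+1)(n+2)) * a_n.

Check with a_0 = 1, a_1 = -2 (apply the recurrence for n = 0, 1, 2, 3): a_0 = 1, a_1 = -2, a_2 = 3, a_3 = -3, a_4 = 3, a_5 = -9/4.

a_(n+2) = (3n + 6) / ((n+1)(n+2)) * a_n; check: a_0 = 1, a_1 = -2, a_2 = 3, a_3 = -3, a_4 = 3, a_5 = -9/4


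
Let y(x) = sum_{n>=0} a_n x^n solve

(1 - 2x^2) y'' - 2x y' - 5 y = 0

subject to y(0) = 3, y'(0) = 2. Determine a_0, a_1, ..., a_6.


Ansatz: y(x) = sum_{n>=0} a_n x^n, so y'(x) = sum_{n>=1} n a_n x^(n-1) and y''(x) = sum_{n>=2} n(n-1) a_n x^(n-2).
Substitute into P(x) y'' + Q(x) y' + R(x) y = 0 with P(x) = 1 - 2x^2, Q(x) = -2x, R(x) = -5, and match powers of x.
Initial conditions: a_0 = 3, a_1 = 2.
Setting the coefficient of each power of x to zero and solving order by order (substituting the coefficients already found):
  x^0: 2 a_2 - 5 a_0 = 0  ->  2 a_2 = 5 a_0 = 15  ->  a_2 = 15/2
  x^1: 6 a_3 - 7 a_1 = 0  ->  6 a_3 = 7 a_1 = 14  ->  a_3 = 7/3
  x^2: 12 a_4 - 13 a_2 = 0  ->  12 a_4 = 13 a_2 = 195/2  ->  a_4 = 65/8
  x^3: 20 a_5 - 23 a_3 = 0  ->  20 a_5 = 23 a_3 = 161/3  ->  a_5 = 161/60
  x^4: 30 a_6 - 37 a_4 = 0  ->  30 a_6 = 37 a_4 = 2405/8  ->  a_6 = 481/48
Truncated series: y(x) = 3 + 2 x + (15/2) x^2 + (7/3) x^3 + (65/8) x^4 + (161/60) x^5 + (481/48) x^6 + O(x^7).

a_0 = 3; a_1 = 2; a_2 = 15/2; a_3 = 7/3; a_4 = 65/8; a_5 = 161/60; a_6 = 481/48


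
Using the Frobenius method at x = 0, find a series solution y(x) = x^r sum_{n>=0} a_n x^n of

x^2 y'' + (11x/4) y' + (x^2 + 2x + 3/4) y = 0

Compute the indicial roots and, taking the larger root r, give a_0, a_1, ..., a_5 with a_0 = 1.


Write in Frobenius form y'' + (p(x)/x) y' + (q(x)/x^2) y = 0:
  p(x) = 11/4,  q(x) = x^2 + 2x + 3/4.
Indicial equation: r(r-1) + (11/4) r + (3/4) = 0 -> roots r_1 = -3/4, r_2 = -1.
Take r = r_1 = -3/4. Let y(x) = x^r sum_{n>=0} a_n x^n with a_0 = 1.
Substitute y = x^r sum a_n x^n and match x^{r+n}. The recurrence is
  D(n) a_n + 2 a_{n-1} + 1 a_{n-2} = 0,  where D(n) = (r+n)(r+n-1) + (11/4)(r+n) + (3/4).
  a_n = [-2 a_{n-1} - 1 a_{n-2}] / D(n).
Since the indicial polynomial factors as (r - r_1)(r - r_2), D(n) = (r_1 + n - r_1)(r_1 + n - r_2) = n(n + 1/4).
Evaluating step by step (a_0 = 1):
  n = 1: D(1) = 1(1 + 1/4) = 5/4; numerator = -2(1) = -2; a_1 = (-2)/(5/4) = -8/5
  n = 2: D(2) = 2(2 + 1/4) = 9/2; numerator = -2(-8/5) - 1(1) = 11/5; a_2 = (11/5)/(9/2) = 22/45
  n = 3: D(3) = 3(3 + 1/4) = 39/4; numerator = -2(22/45) - 1(-8/5) = 28/45; a_3 = (28/45)/(39/4) = 112/1755
  n = 4: D(4) = 4(4 + 1/4) = 17; numerator = -2(112/1755) - 1(22/45) = -1082/1755; a_4 = (-1082/1755)/(17) = -1082/29835
  n = 5: D(5) = 5(5 + 1/4) = 105/4; numerator = -2(-1082/29835) - 1(112/1755) = 4/459; a_5 = (4/459)/(105/4) = 16/48195

r = -3/4; a_0 = 1; a_1 = -8/5; a_2 = 22/45; a_3 = 112/1755; a_4 = -1082/29835; a_5 = 16/48195


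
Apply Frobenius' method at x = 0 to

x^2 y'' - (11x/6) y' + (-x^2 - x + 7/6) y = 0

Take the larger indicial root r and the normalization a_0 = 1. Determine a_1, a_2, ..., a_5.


Write in Frobenius form y'' + (p(x)/x) y' + (q(x)/x^2) y = 0:
  p(x) = -11/6,  q(x) = -x^2 - x + 7/6.
Indicial equation: r(r-1) + (-11/6) r + (7/6) = 0 -> roots r_1 = 7/3, r_2 = 1/2.
Take r = r_1 = 7/3. Let y(x) = x^r sum_{n>=0} a_n x^n with a_0 = 1.
Substitute y = x^r sum a_n x^n and match x^{r+n}. The recurrence is
  D(n) a_n - 1 a_{n-1} - 1 a_{n-2} = 0,  where D(n) = (r+n)(r+n-1) + (-11/6)(r+n) + (7/6).
  a_n = [1 a_{n-1} + 1 a_{n-2}] / D(n).
Since the indicial polynomial factors as (r - r_1)(r - r_2), D(n) = (r_1 + n - r_1)(r_1 + n - r_2) = n(n + 11/6).
Evaluating step by step (a_0 = 1):
  n = 1: D(1) = 1(1 + 11/6) = 17/6; numerator = 1(1) = 1; a_1 = (1)/(17/6) = 6/17
  n = 2: D(2) = 2(2 + 11/6) = 23/3; numerator = 1(6/17) + 1(1) = 23/17; a_2 = (23/17)/(23/3) = 3/17
  n = 3: D(3) = 3(3 + 11/6) = 29/2; numerator = 1(3/17) + 1(6/17) = 9/17; a_3 = (9/17)/(29/2) = 18/493
  n = 4: D(4) = 4(4 + 11/6) = 70/3; numerator = 1(18/493) + 1(3/17) = 105/493; a_4 = (105/493)/(70/3) = 9/986
  n = 5: D(5) = 5(5 + 11/6) = 205/6; numerator = 1(9/986) + 1(18/493) = 45/986; a_5 = (45/986)/(205/6) = 27/20213

r = 7/3; a_0 = 1; a_1 = 6/17; a_2 = 3/17; a_3 = 18/493; a_4 = 9/986; a_5 = 27/20213


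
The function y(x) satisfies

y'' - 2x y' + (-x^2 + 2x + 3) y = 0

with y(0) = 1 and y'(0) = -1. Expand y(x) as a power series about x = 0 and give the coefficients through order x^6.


Ansatz: y(x) = sum_{n>=0} a_n x^n, so y'(x) = sum_{n>=1} n a_n x^(n-1) and y''(x) = sum_{n>=2} n(n-1) a_n x^(n-2).
Substitute into P(x) y'' + Q(x) y' + R(x) y = 0 with P(x) = 1, Q(x) = -2x, R(x) = -x^2 + 2x + 3, and match powers of x.
Initial conditions: a_0 = 1, a_1 = -1.
Setting the coefficient of each power of x to zero and solving order by order (substituting the coefficients already found):
  x^0: 2 a_2 + 3 a_0 = 0  ->  2 a_2 = -3 a_0 = -3  ->  a_2 = -3/2
  x^1: 6 a_3 + a_1 + 2 a_0 = 0  ->  6 a_3 = -a_1 - 2 a_0 = -1  ->  a_3 = -1/6
  x^2: 12 a_4 - a_2 + 2 a_1 - a_0 = 0  ->  12 a_4 = a_2 - 2 a_1 + a_0 = 3/2  ->  a_4 = 1/8
  x^3: 20 a_5 - 3 a_3 + 2 a_2 - a_1 = 0  ->  20 a_5 = 3 a_3 - 2 a_2 + a_1 = 3/2  ->  a_5 = 3/40
  x^4: 30 a_6 - 5 a_4 + 2 a_3 - a_2 = 0  ->  30 a_6 = 5 a_4 - 2 a_3 + a_2 = -13/24  ->  a_6 = -13/720
Truncated series: y(x) = 1 - x - (3/2) x^2 - (1/6) x^3 + (1/8) x^4 + (3/40) x^5 - (13/720) x^6 + O(x^7).

a_0 = 1; a_1 = -1; a_2 = -3/2; a_3 = -1/6; a_4 = 1/8; a_5 = 3/40; a_6 = -13/720


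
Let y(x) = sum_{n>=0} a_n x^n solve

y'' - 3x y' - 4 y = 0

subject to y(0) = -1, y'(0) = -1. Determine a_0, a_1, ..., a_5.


Ansatz: y(x) = sum_{n>=0} a_n x^n, so y'(x) = sum_{n>=1} n a_n x^(n-1) and y''(x) = sum_{n>=2} n(n-1) a_n x^(n-2).
Substitute into P(x) y'' + Q(x) y' + R(x) y = 0 with P(x) = 1, Q(x) = -3x, R(x) = -4, and match powers of x.
Initial conditions: a_0 = -1, a_1 = -1.
Setting the coefficient of each power of x to zero and solving order by order (substituting the coefficients already found):
  x^0: 2 a_2 - 4 a_0 = 0  ->  2 a_2 = 4 a_0 = -4  ->  a_2 = -2
  x^1: 6 a_3 - 7 a_1 = 0  ->  6 a_3 = 7 a_1 = -7  ->  a_3 = -7/6
  x^2: 12 a_4 - 10 a_2 = 0  ->  12 a_4 = 10 a_2 = -20  ->  a_4 = -5/3
  x^3: 20 a_5 - 13 a_3 = 0  ->  20 a_5 = 13 a_3 = -91/6  ->  a_5 = -91/120
Truncated series: y(x) = -1 - x - 2 x^2 - (7/6) x^3 - (5/3) x^4 - (91/120) x^5 + O(x^6).

a_0 = -1; a_1 = -1; a_2 = -2; a_3 = -7/6; a_4 = -5/3; a_5 = -91/120


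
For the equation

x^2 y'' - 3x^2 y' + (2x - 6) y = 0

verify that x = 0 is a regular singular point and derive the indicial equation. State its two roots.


Divide by x^2 to reach normal form y'' + P_1(x) y' + P_2(x) y = 0 with P_1(x) = -3 and P_2(x) = 2/x - 6/x^2.
x = 0 is a singular point because the y-coefficient 2/x - 6/x^2 has a pole at x = 0.
It is a regular singular point because x P_1(x) = p(x) = -3x and x^2 P_2(x) = q(x) = 2x - 6 are polynomials, hence analytic at x = 0.
p(0) = 0,  q(0) = -6.
Indicial equation: r(r-1) + p(0) r + q(0) = 0, i.e. r^2 + (p(0) - 1) r + q(0) = 0, i.e. r^2 - 1 r - 6 = 0.
Discriminant: (-1)^2 - 4(-6) = 25, so r = (1 ± 5)/2.
Solving: r_1 = 3, r_2 = -2.

indicial: r^2 - 1 r - 6 = 0; roots r_1 = 3, r_2 = -2


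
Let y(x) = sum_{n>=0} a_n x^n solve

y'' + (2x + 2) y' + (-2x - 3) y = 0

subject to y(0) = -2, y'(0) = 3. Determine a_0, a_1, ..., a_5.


Ansatz: y(x) = sum_{n>=0} a_n x^n, so y'(x) = sum_{n>=1} n a_n x^(n-1) and y''(x) = sum_{n>=2} n(n-1) a_n x^(n-2).
Substitute into P(x) y'' + Q(x) y' + R(x) y = 0 with P(x) = 1, Q(x) = 2x + 2, R(x) = -2x - 3, and match powers of x.
Initial conditions: a_0 = -2, a_1 = 3.
Setting the coefficient of each power of x to zero and solving order by order (substituting the coefficients already found):
  x^0: 2 a_2 + 2 a_1 - 3 a_0 = 0  ->  2 a_2 = -2 a_1 + 3 a_0 = -12  ->  a_2 = -6
  x^1: 6 a_3 + 4 a_2 - a_1 - 2 a_0 = 0  ->  6 a_3 = -4 a_2 + a_1 + 2 a_0 = 23  ->  a_3 = 23/6
  x^2: 12 a_4 + 6 a_3 + a_2 - 2 a_1 = 0  ->  12 a_4 = -6 a_3 - a_2 + 2 a_1 = -11  ->  a_4 = -11/12
  x^3: 20 a_5 + 8 a_4 + 3 a_3 - 2 a_2 = 0  ->  20 a_5 = -8 a_4 - 3 a_3 + 2 a_2 = -97/6  ->  a_5 = -97/120
Truncated series: y(x) = -2 + 3 x - 6 x^2 + (23/6) x^3 - (11/12) x^4 - (97/120) x^5 + O(x^6).

a_0 = -2; a_1 = 3; a_2 = -6; a_3 = 23/6; a_4 = -11/12; a_5 = -97/120


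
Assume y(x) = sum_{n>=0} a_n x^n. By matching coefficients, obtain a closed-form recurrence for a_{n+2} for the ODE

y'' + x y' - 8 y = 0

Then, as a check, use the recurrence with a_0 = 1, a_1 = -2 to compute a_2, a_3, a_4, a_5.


Substitute y = sum_n a_n x^n.
y''(x) has coefficient (n+2)(n+1) a_{n+2} at x^n;
x y'(x) has coefficient n a_n at x^n (shift);
-8 y(x) has coefficient -8 a_n at x^n.
Matching x^n: (n+2)(n+1) a_{n+2} + (n - 8) a_n = 0.
Thus a_{n+2} = (-n + 8) / ((n+1)(n+2)) * a_n.

Check with a_0 = 1, a_1 = -2 (apply the recurrence for n = 0, 1, 2, 3): a_0 = 1, a_1 = -2, a_2 = 4, a_3 = -7/3, a_4 = 2, a_5 = -7/12.

a_(n+2) = (-n + 8) / ((n+1)(n+2)) * a_n; check: a_0 = 1, a_1 = -2, a_2 = 4, a_3 = -7/3, a_4 = 2, a_5 = -7/12


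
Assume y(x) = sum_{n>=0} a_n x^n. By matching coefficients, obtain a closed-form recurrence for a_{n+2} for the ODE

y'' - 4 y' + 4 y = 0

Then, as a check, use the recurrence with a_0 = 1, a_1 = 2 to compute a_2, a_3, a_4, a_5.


Substitute y = sum_n a_n x^n.
y''(x) has coefficient (n+2)(n+1) a_{n+2} at x^n;
-4 y'(x) has coefficient -4 (n+1) a_{n+1} at x^n;
4 y(x) has coefficient 4 a_n at x^n.
Matching x^n: (n+2)(n+1) a_{n+2} - 4 (n+1) a_{n+1} + 4 a_n = 0.
Thus a_{n+2} = [4 (n+1) a_{n+1} - 4 a_n] / ((n+1)(n+2)).

Check with a_0 = 1, a_1 = 2 (apply the recurrence for n = 0, 1, 2, 3): a_0 = 1, a_1 = 2, a_2 = 2, a_3 = 4/3, a_4 = 2/3, a_5 = 4/15.

a_(n+2) = [4 (n+1) a_(n+1) - 4 a_n] / ((n+1)(n+2)); check: a_0 = 1, a_1 = 2, a_2 = 2, a_3 = 4/3, a_4 = 2/3, a_5 = 4/15


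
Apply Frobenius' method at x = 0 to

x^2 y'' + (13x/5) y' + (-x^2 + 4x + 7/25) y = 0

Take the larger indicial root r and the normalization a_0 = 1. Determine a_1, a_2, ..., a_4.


Write in Frobenius form y'' + (p(x)/x) y' + (q(x)/x^2) y = 0:
  p(x) = 13/5,  q(x) = -x^2 + 4x + 7/25.
Indicial equation: r(r-1) + (13/5) r + (7/25) = 0 -> roots r_1 = -1/5, r_2 = -7/5.
Take r = r_1 = -1/5. Let y(x) = x^r sum_{n>=0} a_n x^n with a_0 = 1.
Substitute y = x^r sum a_n x^n and match x^{r+n}. The recurrence is
  D(n) a_n + 4 a_{n-1} - 1 a_{n-2} = 0,  where D(n) = (r+n)(r+n-1) + (13/5)(r+n) + (7/25).
  a_n = [-4 a_{n-1} + 1 a_{n-2}] / D(n).
Since the indicial polynomial factors as (r - r_1)(r - r_2), D(n) = (r_1 + n - r_1)(r_1 + n - r_2) = n(n + 6/5).
Evaluating step by step (a_0 = 1):
  n = 1: D(1) = 1(1 + 6/5) = 11/5; numerator = -4(1) = -4; a_1 = (-4)/(11/5) = -20/11
  n = 2: D(2) = 2(2 + 6/5) = 32/5; numerator = -4(-20/11) + 1(1) = 91/11; a_2 = (91/11)/(32/5) = 455/352
  n = 3: D(3) = 3(3 + 6/5) = 63/5; numerator = -4(455/352) + 1(-20/11) = -615/88; a_3 = (-615/88)/(63/5) = -1025/1848
  n = 4: D(4) = 4(4 + 6/5) = 104/5; numerator = -4(-1025/1848) + 1(455/352) = 25955/7392; a_4 = (25955/7392)/(104/5) = 129775/768768

r = -1/5; a_0 = 1; a_1 = -20/11; a_2 = 455/352; a_3 = -1025/1848; a_4 = 129775/768768


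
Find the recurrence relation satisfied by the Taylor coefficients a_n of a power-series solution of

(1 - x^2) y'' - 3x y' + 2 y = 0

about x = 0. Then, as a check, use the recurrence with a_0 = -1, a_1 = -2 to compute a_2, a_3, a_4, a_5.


Substitute y = sum_n a_n x^n.
(1 - 1 x^2) y'' contributes (n+2)(n+1) a_{n+2} - n(n-1) a_n at x^n.
-3 x y'(x) contributes -3 n a_n at x^n.
2 y(x) contributes 2 a_n at x^n.
Matching x^n: (n+2)(n+1) a_{n+2} + (-n(n-1) - 3 n + 2) a_n = 0.
Thus a_{n+2} = (n(n-1) + 3 n - 2) / ((n+1)(n+2)) * a_n.

Check with a_0 = -1, a_1 = -2 (apply the recurrence for n = 0, 1, 2, 3): a_0 = -1, a_1 = -2, a_2 = 1, a_3 = -1/3, a_4 = 1/2, a_5 = -13/60.

a_(n+2) = (n(n-1) + 3 n - 2) / ((n+1)(n+2)) * a_n; check: a_0 = -1, a_1 = -2, a_2 = 1, a_3 = -1/3, a_4 = 1/2, a_5 = -13/60


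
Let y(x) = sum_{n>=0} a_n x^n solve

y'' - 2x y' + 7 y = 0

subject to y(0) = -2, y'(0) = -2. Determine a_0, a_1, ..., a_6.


Ansatz: y(x) = sum_{n>=0} a_n x^n, so y'(x) = sum_{n>=1} n a_n x^(n-1) and y''(x) = sum_{n>=2} n(n-1) a_n x^(n-2).
Substitute into P(x) y'' + Q(x) y' + R(x) y = 0 with P(x) = 1, Q(x) = -2x, R(x) = 7, and match powers of x.
Initial conditions: a_0 = -2, a_1 = -2.
Setting the coefficient of each power of x to zero and solving order by order (substituting the coefficients already found):
  x^0: 2 a_2 + 7 a_0 = 0  ->  2 a_2 = -7 a_0 = 14  ->  a_2 = 7
  x^1: 6 a_3 + 5 a_1 = 0  ->  6 a_3 = -5 a_1 = 10  ->  a_3 = 5/3
  x^2: 12 a_4 + 3 a_2 = 0  ->  12 a_4 = -3 a_2 = -21  ->  a_4 = -7/4
  x^3: 20 a_5 + a_3 = 0  ->  20 a_5 = -a_3 = -5/3  ->  a_5 = -1/12
  x^4: 30 a_6 - a_4 = 0  ->  30 a_6 = a_4 = -7/4  ->  a_6 = -7/120
Truncated series: y(x) = -2 - 2 x + 7 x^2 + (5/3) x^3 - (7/4) x^4 - (1/12) x^5 - (7/120) x^6 + O(x^7).

a_0 = -2; a_1 = -2; a_2 = 7; a_3 = 5/3; a_4 = -7/4; a_5 = -1/12; a_6 = -7/120


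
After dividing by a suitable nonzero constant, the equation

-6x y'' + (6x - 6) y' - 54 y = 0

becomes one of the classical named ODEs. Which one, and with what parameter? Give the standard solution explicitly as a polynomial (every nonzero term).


All three coefficients share the factor -6; dividing through by -6 gives  x y'' + (1 - x) y' + 9 y = 0.
This matches the Laguerre equation x y'' + (1 - x) y' + n y = 0 with n = 9; the polynomial solution is L_9(x).
With y = sum_k a_k x^k, matching x^k gives (k+1)k a_{k+1} + (k+1) a_{k+1} - k a_k + n a_k = 0, i.e. (k+1)^2 a_{k+1} = (k - n) a_k = (k - 9) a_k. The right side vanishes at k = 9, so the series terminates at degree 9.
Standard normalization L_n(0) = 1 gives a_0 = 1. Work upward with a_{k+1} = (k - 9) a_k / (k+1)^2:
  a_1 = (0 - 9)(1) / 1^2 = -9/1 = -9
  a_2 = (1 - 9)(-9) / 2^2 = 72/4 = 18
  a_3 = (2 - 9)(18) / 3^2 = -126/9 = -14
  a_4 = (3 - 9)(-14) / 4^2 = 84/16 = 21/4
  a_5 = (4 - 9)(21/4) / 5^2 = (-105/4)/25 = -21/20
  a_6 = (5 - 9)(-21/20) / 6^2 = (21/5)/36 = 7/60
  a_7 = (6 - 9)(7/60) / 7^2 = (-7/20)/49 = -1/140
  a_8 = (7 - 9)(-1/140) / 8^2 = (1/70)/64 = 1/4480
  a_9 = (8 - 9)(1/4480) / 9^2 = (-1/4480)/81 = -1/362880
Hence L_9(x) = -x^9/362880 + x^8/4480 - x^7/140 + 7 x^6/60 - 21 x^5/20 + 21 x^4/4 - 14 x^3 + 18 x^2 - 9 x + 1.

L_9(x); series = -x^9/362880 + x^8/4480 - x^7/140 + 7 x^6/60 - 21 x^5/20 + 21 x^4/4 - 14 x^3 + 18 x^2 - 9 x + 1


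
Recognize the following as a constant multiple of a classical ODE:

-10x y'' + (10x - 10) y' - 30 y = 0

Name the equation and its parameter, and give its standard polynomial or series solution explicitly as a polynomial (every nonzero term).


All three coefficients share the factor -10; dividing through by -10 gives  x y'' + (1 - x) y' + 3 y = 0.
This matches the Laguerre equation x y'' + (1 - x) y' + n y = 0 with n = 3; the polynomial solution is L_3(x).
With y = sum_k a_k x^k, matching x^k gives (k+1)k a_{k+1} + (k+1) a_{k+1} - k a_k + n a_k = 0, i.e. (k+1)^2 a_{k+1} = (k - n) a_k = (k - 3) a_k. The right side vanishes at k = 3, so the series terminates at degree 3.
Standard normalization L_n(0) = 1 gives a_0 = 1. Work upward with a_{k+1} = (k - 3) a_k / (k+1)^2:
  a_1 = (0 - 3)(1) / 1^2 = -3/1 = -3
  a_2 = (1 - 3)(-3) / 2^2 = 6/4 = 3/2
  a_3 = (2 - 3)(3/2) / 3^2 = (-3/2)/9 = -1/6
Hence L_3(x) = -x^3/6 + 3 x^2/2 - 3 x + 1.

L_3(x); series = -x^3/6 + 3 x^2/2 - 3 x + 1


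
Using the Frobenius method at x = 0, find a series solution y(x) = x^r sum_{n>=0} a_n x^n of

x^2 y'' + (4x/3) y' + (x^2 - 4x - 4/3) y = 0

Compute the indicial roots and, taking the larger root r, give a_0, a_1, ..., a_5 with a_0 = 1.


Write in Frobenius form y'' + (p(x)/x) y' + (q(x)/x^2) y = 0:
  p(x) = 4/3,  q(x) = x^2 - 4x - 4/3.
Indicial equation: r(r-1) + (4/3) r + (-4/3) = 0 -> roots r_1 = 1, r_2 = -4/3.
Take r = r_1 = 1. Let y(x) = x^r sum_{n>=0} a_n x^n with a_0 = 1.
Substitute y = x^r sum a_n x^n and match x^{r+n}. The recurrence is
  D(n) a_n - 4 a_{n-1} + 1 a_{n-2} = 0,  where D(n) = (r+n)(r+n-1) + (4/3)(r+n) + (-4/3).
  a_n = [4 a_{n-1} - 1 a_{n-2}] / D(n).
Since the indicial polynomial factors as (r - r_1)(r - r_2), D(n) = (r_1 + n - r_1)(r_1 + n - r_2) = n(n + 7/3).
Evaluating step by step (a_0 = 1):
  n = 1: D(1) = 1(1 + 7/3) = 10/3; numerator = 4(1) = 4; a_1 = (4)/(10/3) = 6/5
  n = 2: D(2) = 2(2 + 7/3) = 26/3; numerator = 4(6/5) - 1(1) = 19/5; a_2 = (19/5)/(26/3) = 57/130
  n = 3: D(3) = 3(3 + 7/3) = 16; numerator = 4(57/130) - 1(6/5) = 36/65; a_3 = (36/65)/(16) = 9/260
  n = 4: D(4) = 4(4 + 7/3) = 76/3; numerator = 4(9/260) - 1(57/130) = -3/10; a_4 = (-3/10)/(76/3) = -9/760
  n = 5: D(5) = 5(5 + 7/3) = 110/3; numerator = 4(-9/760) - 1(9/260) = -81/988; a_5 = (-81/988)/(110/3) = -243/108680

r = 1; a_0 = 1; a_1 = 6/5; a_2 = 57/130; a_3 = 9/260; a_4 = -9/760; a_5 = -243/108680


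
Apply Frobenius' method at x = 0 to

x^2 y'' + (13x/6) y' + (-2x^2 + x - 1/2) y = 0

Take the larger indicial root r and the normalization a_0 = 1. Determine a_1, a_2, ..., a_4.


Write in Frobenius form y'' + (p(x)/x) y' + (q(x)/x^2) y = 0:
  p(x) = 13/6,  q(x) = -2x^2 + x - 1/2.
Indicial equation: r(r-1) + (13/6) r + (-1/2) = 0 -> roots r_1 = 1/3, r_2 = -3/2.
Take r = r_1 = 1/3. Let y(x) = x^r sum_{n>=0} a_n x^n with a_0 = 1.
Substitute y = x^r sum a_n x^n and match x^{r+n}. The recurrence is
  D(n) a_n + 1 a_{n-1} - 2 a_{n-2} = 0,  where D(n) = (r+n)(r+n-1) + (13/6)(r+n) + (-1/2).
  a_n = [-1 a_{n-1} + 2 a_{n-2}] / D(n).
Since the indicial polynomial factors as (r - r_1)(r - r_2), D(n) = (r_1 + n - r_1)(r_1 + n - r_2) = n(n + 11/6).
Evaluating step by step (a_0 = 1):
  n = 1: D(1) = 1(1 + 11/6) = 17/6; numerator = -1(1) = -1; a_1 = (-1)/(17/6) = -6/17
  n = 2: D(2) = 2(2 + 11/6) = 23/3; numerator = -1(-6/17) + 2(1) = 40/17; a_2 = (40/17)/(23/3) = 120/391
  n = 3: D(3) = 3(3 + 11/6) = 29/2; numerator = -1(120/391) + 2(-6/17) = -396/391; a_3 = (-396/391)/(29/2) = -792/11339
  n = 4: D(4) = 4(4 + 11/6) = 70/3; numerator = -1(-792/11339) + 2(120/391) = 456/667; a_4 = (456/667)/(70/3) = 684/23345

r = 1/3; a_0 = 1; a_1 = -6/17; a_2 = 120/391; a_3 = -792/11339; a_4 = 684/23345


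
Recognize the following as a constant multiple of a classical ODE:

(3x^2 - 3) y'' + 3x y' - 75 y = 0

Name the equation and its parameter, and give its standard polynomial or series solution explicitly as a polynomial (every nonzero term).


All three coefficients share the factor -3; dividing through by -3 gives  (1 - x^2) y'' - x y' + 25 y = 0.
This matches the Chebyshev equation (1 - x^2) y'' - x y' + n^2 y = 0 (note the -x y' term, not -2x y') with n^2 = 25, so n = 5; the polynomial solution is T_5(x).
With y = sum_k a_k x^k, matching x^k gives (k+2)(k+1) a_{k+2} = (k^2 - n^2) a_k = (k - 5)(k + 5) a_k. The right side vanishes at k = 5, so the series with the parity of 5 terminates at degree 5.
Standard normalization: leading coefficient of T_n is 2^(n-1), so a_5 = 2^4 = 16. Work downward with a_k = (k+1)(k+2) a_{k+2} / ((k - 5)(k + 5)):
  a_3 = (4)(5)(16) / ((3 - 5)(3 + 5)) = 320/(-16) = -20
  a_1 = (2)(3)(-20) / ((1 - 5)(1 + 5)) = -120/(-24) = 5
Hence T_5(x) = 16 x^5 - 20 x^3 + 5 x.

T_5(x); series = 16 x^5 - 20 x^3 + 5 x


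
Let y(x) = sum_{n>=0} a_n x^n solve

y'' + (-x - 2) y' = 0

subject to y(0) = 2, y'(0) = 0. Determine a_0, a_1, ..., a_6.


Ansatz: y(x) = sum_{n>=0} a_n x^n, so y'(x) = sum_{n>=1} n a_n x^(n-1) and y''(x) = sum_{n>=2} n(n-1) a_n x^(n-2).
Substitute into P(x) y'' + Q(x) y' + R(x) y = 0 with P(x) = 1, Q(x) = -x - 2, R(x) = 0, and match powers of x.
Initial conditions: a_0 = 2, a_1 = 0.
Setting the coefficient of each power of x to zero and solving order by order (substituting the coefficients already found):
  x^0: 2 a_2 - 2 a_1 = 0  ->  2 a_2 = 2 a_1 = 0  ->  a_2 = 0
  x^1: 6 a_3 - 4 a_2 - a_1 = 0  ->  6 a_3 = 4 a_2 + a_1 = 0  ->  a_3 = 0
  x^2: 12 a_4 - 6 a_3 - 2 a_2 = 0  ->  12 a_4 = 6 a_3 + 2 a_2 = 0  ->  a_4 = 0
  x^3: 20 a_5 - 8 a_4 - 3 a_3 = 0  ->  20 a_5 = 8 a_4 + 3 a_3 = 0  ->  a_5 = 0
  x^4: 30 a_6 - 10 a_5 - 4 a_4 = 0  ->  30 a_6 = 10 a_5 + 4 a_4 = 0  ->  a_6 = 0
Truncated series: y(x) = 2 + O(x^7).

a_0 = 2; a_1 = 0; a_2 = 0; a_3 = 0; a_4 = 0; a_5 = 0; a_6 = 0


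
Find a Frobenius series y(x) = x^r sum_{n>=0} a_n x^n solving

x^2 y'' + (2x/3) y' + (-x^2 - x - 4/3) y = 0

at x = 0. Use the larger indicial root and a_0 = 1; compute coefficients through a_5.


Write in Frobenius form y'' + (p(x)/x) y' + (q(x)/x^2) y = 0:
  p(x) = 2/3,  q(x) = -x^2 - x - 4/3.
Indicial equation: r(r-1) + (2/3) r + (-4/3) = 0 -> roots r_1 = 4/3, r_2 = -1.
Take r = r_1 = 4/3. Let y(x) = x^r sum_{n>=0} a_n x^n with a_0 = 1.
Substitute y = x^r sum a_n x^n and match x^{r+n}. The recurrence is
  D(n) a_n - 1 a_{n-1} - 1 a_{n-2} = 0,  where D(n) = (r+n)(r+n-1) + (2/3)(r+n) + (-4/3).
  a_n = [1 a_{n-1} + 1 a_{n-2}] / D(n).
Since the indicial polynomial factors as (r - r_1)(r - r_2), D(n) = (r_1 + n - r_1)(r_1 + n - r_2) = n(n + 7/3).
Evaluating step by step (a_0 = 1):
  n = 1: D(1) = 1(1 + 7/3) = 10/3; numerator = 1(1) = 1; a_1 = (1)/(10/3) = 3/10
  n = 2: D(2) = 2(2 + 7/3) = 26/3; numerator = 1(3/10) + 1(1) = 13/10; a_2 = (13/10)/(26/3) = 3/20
  n = 3: D(3) = 3(3 + 7/3) = 16; numerator = 1(3/20) + 1(3/10) = 9/20; a_3 = (9/20)/(16) = 9/320
  n = 4: D(4) = 4(4 + 7/3) = 76/3; numerator = 1(9/320) + 1(3/20) = 57/320; a_4 = (57/320)/(76/3) = 9/1280
  n = 5: D(5) = 5(5 + 7/3) = 110/3; numerator = 1(9/1280) + 1(9/320) = 9/256; a_5 = (9/256)/(110/3) = 27/28160

r = 4/3; a_0 = 1; a_1 = 3/10; a_2 = 3/20; a_3 = 9/320; a_4 = 9/1280; a_5 = 27/28160


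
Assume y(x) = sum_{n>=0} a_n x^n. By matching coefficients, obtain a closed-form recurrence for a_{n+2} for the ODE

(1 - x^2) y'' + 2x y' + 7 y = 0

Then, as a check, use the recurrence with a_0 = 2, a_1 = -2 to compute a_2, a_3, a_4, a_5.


Substitute y = sum_n a_n x^n.
(1 - 1 x^2) y'' contributes (n+2)(n+1) a_{n+2} - n(n-1) a_n at x^n.
2 x y'(x) contributes 2 n a_n at x^n.
7 y(x) contributes 7 a_n at x^n.
Matching x^n: (n+2)(n+1) a_{n+2} + (-n(n-1) + 2 n + 7) a_n = 0.
Thus a_{n+2} = (n(n-1) - 2 n - 7) / ((n+1)(n+2)) * a_n.

Check with a_0 = 2, a_1 = -2 (apply the recurrence for n = 0, 1, 2, 3): a_0 = 2, a_1 = -2, a_2 = -7, a_3 = 3, a_4 = 21/4, a_5 = -21/20.

a_(n+2) = (n(n-1) - 2 n - 7) / ((n+1)(n+2)) * a_n; check: a_0 = 2, a_1 = -2, a_2 = -7, a_3 = 3, a_4 = 21/4, a_5 = -21/20


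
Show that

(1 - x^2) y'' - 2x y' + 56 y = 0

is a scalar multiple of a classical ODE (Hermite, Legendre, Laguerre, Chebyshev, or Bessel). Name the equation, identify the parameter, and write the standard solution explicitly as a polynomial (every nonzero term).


The equation is already in a standard form:  (1 - x^2) y'' - 2x y' + 56 y = 0.
This matches the Legendre equation (1 - x^2) y'' - 2x y' + n(n+1) y = 0 (note the -2x y' term) with n(n+1) = 56, so n = 7; the polynomial solution is P_7(x).
With y = sum_k a_k x^k, matching x^k gives (k+2)(k+1) a_{k+2} = [k(k+1) - n(n+1)] a_k = (k - 7)(k + 8) a_k. The right side vanishes at k = 7, so the series with the parity of 7 terminates at degree 7.
Standard normalization (P_n(1) = 1): leading coefficient (2n)!/(2^n (n!)^2) = 87178291200/(128*25401600) = 429/16, so a_7 = 429/16. Work downward with a_k = (k+1)(k+2) a_{k+2} / ((k - 7)(k + 8)):
  a_5 = (6)(7)(429/16) / ((5 - 7)(5 + 8)) = (9009/8)/(-26) = -693/16
  a_3 = (4)(5)(-693/16) / ((3 - 7)(3 + 8)) = (-3465/4)/(-44) = 315/16
  a_1 = (2)(3)(315/16) / ((1 - 7)(1 + 8)) = (945/8)/(-54) = -35/16
Hence P_7(x) = 429 x^7/16 - 693 x^5/16 + 315 x^3/16 - 35 x/16.

P_7(x); series = 429 x^7/16 - 693 x^5/16 + 315 x^3/16 - 35 x/16


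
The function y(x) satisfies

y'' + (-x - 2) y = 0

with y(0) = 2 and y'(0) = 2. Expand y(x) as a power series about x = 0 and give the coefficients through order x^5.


Ansatz: y(x) = sum_{n>=0} a_n x^n, so y'(x) = sum_{n>=1} n a_n x^(n-1) and y''(x) = sum_{n>=2} n(n-1) a_n x^(n-2).
Substitute into P(x) y'' + Q(x) y' + R(x) y = 0 with P(x) = 1, Q(x) = 0, R(x) = -x - 2, and match powers of x.
Initial conditions: a_0 = 2, a_1 = 2.
Setting the coefficient of each power of x to zero and solving order by order (substituting the coefficients already found):
  x^0: 2 a_2 - 2 a_0 = 0  ->  2 a_2 = 2 a_0 = 4  ->  a_2 = 2
  x^1: 6 a_3 - 2 a_1 - a_0 = 0  ->  6 a_3 = 2 a_1 + a_0 = 6  ->  a_3 = 1
  x^2: 12 a_4 - 2 a_2 - a_1 = 0  ->  12 a_4 = 2 a_2 + a_1 = 6  ->  a_4 = 1/2
  x^3: 20 a_5 - 2 a_3 - a_2 = 0  ->  20 a_5 = 2 a_3 + a_2 = 4  ->  a_5 = 1/5
Truncated series: y(x) = 2 + 2 x + 2 x^2 + x^3 + (1/2) x^4 + (1/5) x^5 + O(x^6).

a_0 = 2; a_1 = 2; a_2 = 2; a_3 = 1; a_4 = 1/2; a_5 = 1/5


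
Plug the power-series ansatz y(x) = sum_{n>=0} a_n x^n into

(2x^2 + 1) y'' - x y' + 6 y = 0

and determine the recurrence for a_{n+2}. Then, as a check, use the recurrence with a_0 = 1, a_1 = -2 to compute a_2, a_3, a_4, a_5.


Substitute y = sum_n a_n x^n.
(1 + 2 x^2) y'' contributes (n+2)(n+1) a_{n+2} + 2 n(n-1) a_n at x^n.
-x y'(x) contributes -n a_n at x^n.
6 y(x) contributes 6 a_n at x^n.
Matching x^n: (n+2)(n+1) a_{n+2} + (2 n(n-1) - n + 6) a_n = 0.
Thus a_{n+2} = (-2 n(n-1) + n - 6) / ((n+1)(n+2)) * a_n.

Check with a_0 = 1, a_1 = -2 (apply the recurrence for n = 0, 1, 2, 3): a_0 = 1, a_1 = -2, a_2 = -3, a_3 = 5/3, a_4 = 2, a_5 = -5/4.

a_(n+2) = (-2 n(n-1) + n - 6) / ((n+1)(n+2)) * a_n; check: a_0 = 1, a_1 = -2, a_2 = -3, a_3 = 5/3, a_4 = 2, a_5 = -5/4


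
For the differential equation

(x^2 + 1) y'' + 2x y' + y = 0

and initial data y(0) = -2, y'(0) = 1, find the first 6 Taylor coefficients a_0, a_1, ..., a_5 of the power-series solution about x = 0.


Ansatz: y(x) = sum_{n>=0} a_n x^n, so y'(x) = sum_{n>=1} n a_n x^(n-1) and y''(x) = sum_{n>=2} n(n-1) a_n x^(n-2).
Substitute into P(x) y'' + Q(x) y' + R(x) y = 0 with P(x) = x^2 + 1, Q(x) = 2x, R(x) = 1, and match powers of x.
Initial conditions: a_0 = -2, a_1 = 1.
Setting the coefficient of each power of x to zero and solving order by order (substituting the coefficients already found):
  x^0: 2 a_2 + a_0 = 0  ->  2 a_2 = -a_0 = 2  ->  a_2 = 1
  x^1: 6 a_3 + 3 a_1 = 0  ->  6 a_3 = -3 a_1 = -3  ->  a_3 = -1/2
  x^2: 12 a_4 + 7 a_2 = 0  ->  12 a_4 = -7 a_2 = -7  ->  a_4 = -7/12
  x^3: 20 a_5 + 13 a_3 = 0  ->  20 a_5 = -13 a_3 = 13/2  ->  a_5 = 13/40
Truncated series: y(x) = -2 + x + x^2 - (1/2) x^3 - (7/12) x^4 + (13/40) x^5 + O(x^6).

a_0 = -2; a_1 = 1; a_2 = 1; a_3 = -1/2; a_4 = -7/12; a_5 = 13/40


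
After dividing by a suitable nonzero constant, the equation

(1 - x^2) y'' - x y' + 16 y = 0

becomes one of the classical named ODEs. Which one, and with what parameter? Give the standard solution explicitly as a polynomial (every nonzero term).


The equation is already in a standard form:  (1 - x^2) y'' - x y' + 16 y = 0.
This matches the Chebyshev equation (1 - x^2) y'' - x y' + n^2 y = 0 (note the -x y' term, not -2x y') with n^2 = 16, so n = 4; the polynomial solution is T_4(x).
With y = sum_k a_k x^k, matching x^k gives (k+2)(k+1) a_{k+2} = (k^2 - n^2) a_k = (k - 4)(k + 4) a_k. The right side vanishes at k = 4, so the series with the parity of 4 terminates at degree 4.
Standard normalization: leading coefficient of T_n is 2^(n-1), so a_4 = 2^3 = 8. Work downward with a_k = (k+1)(k+2) a_{k+2} / ((k - 4)(k + 4)):
  a_2 = (3)(4)(8) / ((2 - 4)(2 + 4)) = 96/(-12) = -8
  a_0 = (1)(2)(-8) / ((0 - 4)(0 + 4)) = -16/(-16) = 1
Hence T_4(x) = 8 x^4 - 8 x^2 + 1.

T_4(x); series = 8 x^4 - 8 x^2 + 1


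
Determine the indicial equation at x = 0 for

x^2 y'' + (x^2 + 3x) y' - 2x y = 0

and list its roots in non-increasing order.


Divide by x^2 to reach normal form y'' + P_1(x) y' + P_2(x) y = 0 with P_1(x) = 1 + 3/x and P_2(x) = -2/x.
x = 0 is a singular point because the y'-coefficient 1 + 3/x has a pole at x = 0 and the y-coefficient -2/x has a pole at x = 0.
It is a regular singular point because x P_1(x) = p(x) = x + 3 and x^2 P_2(x) = q(x) = -2x are polynomials, hence analytic at x = 0.
p(0) = 3,  q(0) = 0.
Indicial equation: r(r-1) + p(0) r + q(0) = 0, i.e. r^2 + (p(0) - 1) r + q(0) = 0, i.e. r^2 + 2 r = 0.
Discriminant: (2)^2 - 4(0) = 4, so r = (-2 ± 2)/2.
Solving: r_1 = 0, r_2 = -2.

indicial: r^2 + 2 r = 0; roots r_1 = 0, r_2 = -2


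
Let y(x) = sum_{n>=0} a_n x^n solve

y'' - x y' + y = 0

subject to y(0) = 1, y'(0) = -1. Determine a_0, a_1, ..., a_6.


Ansatz: y(x) = sum_{n>=0} a_n x^n, so y'(x) = sum_{n>=1} n a_n x^(n-1) and y''(x) = sum_{n>=2} n(n-1) a_n x^(n-2).
Substitute into P(x) y'' + Q(x) y' + R(x) y = 0 with P(x) = 1, Q(x) = -x, R(x) = 1, and match powers of x.
Initial conditions: a_0 = 1, a_1 = -1.
Setting the coefficient of each power of x to zero and solving order by order (substituting the coefficients already found):
  x^0: 2 a_2 + a_0 = 0  ->  2 a_2 = -a_0 = -1  ->  a_2 = -1/2
  x^1: 6 a_3 = 0  ->  a_3 = 0
  x^2: 12 a_4 - a_2 = 0  ->  12 a_4 = a_2 = -1/2  ->  a_4 = -1/24
  x^3: 20 a_5 - 2 a_3 = 0  ->  20 a_5 = 2 a_3 = 0  ->  a_5 = 0
  x^4: 30 a_6 - 3 a_4 = 0  ->  30 a_6 = 3 a_4 = -1/8  ->  a_6 = -1/240
Truncated series: y(x) = 1 - x - (1/2) x^2 - (1/24) x^4 - (1/240) x^6 + O(x^7).

a_0 = 1; a_1 = -1; a_2 = -1/2; a_3 = 0; a_4 = -1/24; a_5 = 0; a_6 = -1/240


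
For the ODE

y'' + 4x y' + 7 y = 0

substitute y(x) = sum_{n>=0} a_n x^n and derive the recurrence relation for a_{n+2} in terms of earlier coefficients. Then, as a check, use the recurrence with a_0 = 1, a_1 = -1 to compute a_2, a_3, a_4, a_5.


Substitute y = sum_n a_n x^n.
y''(x) has coefficient (n+2)(n+1) a_{n+2} at x^n;
4 x y'(x) has coefficient 4 n a_n at x^n (shift);
7 y(x) has coefficient 7 a_n at x^n.
Matching x^n: (n+2)(n+1) a_{n+2} + (4n + 7) a_n = 0.
Thus a_{n+2} = (-4n - 7) / ((n+1)(n+2)) * a_n.

Check with a_0 = 1, a_1 = -1 (apply the recurrence for n = 0, 1, 2, 3): a_0 = 1, a_1 = -1, a_2 = -7/2, a_3 = 11/6, a_4 = 35/8, a_5 = -209/120.

a_(n+2) = (-4n - 7) / ((n+1)(n+2)) * a_n; check: a_0 = 1, a_1 = -1, a_2 = -7/2, a_3 = 11/6, a_4 = 35/8, a_5 = -209/120


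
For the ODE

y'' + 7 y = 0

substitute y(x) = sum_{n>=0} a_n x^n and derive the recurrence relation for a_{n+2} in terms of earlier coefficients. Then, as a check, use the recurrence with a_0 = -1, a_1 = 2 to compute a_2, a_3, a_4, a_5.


Substitute y = sum_n a_n x^n into y'' + (const) y = 0.
y''(x) = sum_{n>=0} (n+2)(n+1) a_{n+2} x^n.
The ODE becomes sum_n [(n+2)(n+1) a_{n+2} + 7 a_n] x^n = 0.
Setting each coefficient to zero gives the recurrence:
  (n+2)(n+1) a_{n+2} + 7 a_n = 0,
  a_{n+2} = -7 / ((n+1)(n+2)) a_n.

Check with a_0 = -1, a_1 = 2 (apply the recurrence for n = 0, 1, 2, 3): a_0 = -1, a_1 = 2, a_2 = 7/2, a_3 = -7/3, a_4 = -49/24, a_5 = 49/60.

a_{n+2} = -7/((n+1)(n+2)) * a_n; check: a_0 = -1, a_1 = 2, a_2 = 7/2, a_3 = -7/3, a_4 = -49/24, a_5 = 49/60


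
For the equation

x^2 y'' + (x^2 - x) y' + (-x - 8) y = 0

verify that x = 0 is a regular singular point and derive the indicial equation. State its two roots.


Divide by x^2 to reach normal form y'' + P_1(x) y' + P_2(x) y = 0 with P_1(x) = 1 - 1/x and P_2(x) = -1/x - 8/x^2.
x = 0 is a singular point because the y'-coefficient 1 - 1/x has a pole at x = 0 and the y-coefficient -1/x - 8/x^2 has a pole at x = 0.
It is a regular singular point because x P_1(x) = p(x) = x - 1 and x^2 P_2(x) = q(x) = -x - 8 are polynomials, hence analytic at x = 0.
p(0) = -1,  q(0) = -8.
Indicial equation: r(r-1) + p(0) r + q(0) = 0, i.e. r^2 + (p(0) - 1) r + q(0) = 0, i.e. r^2 - 2 r - 8 = 0.
Discriminant: (-2)^2 - 4(-8) = 36, so r = (2 ± 6)/2.
Solving: r_1 = 4, r_2 = -2.

indicial: r^2 - 2 r - 8 = 0; roots r_1 = 4, r_2 = -2


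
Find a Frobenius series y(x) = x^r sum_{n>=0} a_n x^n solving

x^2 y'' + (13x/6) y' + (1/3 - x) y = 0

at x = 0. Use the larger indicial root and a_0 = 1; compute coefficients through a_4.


Write in Frobenius form y'' + (p(x)/x) y' + (q(x)/x^2) y = 0:
  p(x) = 13/6,  q(x) = 1/3 - x.
Indicial equation: r(r-1) + (13/6) r + (1/3) = 0 -> roots r_1 = -1/2, r_2 = -2/3.
Take r = r_1 = -1/2. Let y(x) = x^r sum_{n>=0} a_n x^n with a_0 = 1.
Substitute y = x^r sum a_n x^n and match x^{r+n}. The recurrence is
  D(n) a_n - 1 a_{n-1} = 0,  where D(n) = (r+n)(r+n-1) + (13/6)(r+n) + (1/3).
  a_n = 1 / D(n) * a_{n-1}.
Since the indicial polynomial factors as (r - r_1)(r - r_2), D(n) = (r_1 + n - r_1)(r_1 + n - r_2) = n(n + 1/6).
Evaluating step by step (a_0 = 1):
  n = 1: D(1) = 1(1 + 1/6) = 7/6; numerator = 1(1) = 1; a_1 = (1)/(7/6) = 6/7
  n = 2: D(2) = 2(2 + 1/6) = 13/3; numerator = 1(6/7) = 6/7; a_2 = (6/7)/(13/3) = 18/91
  n = 3: D(3) = 3(3 + 1/6) = 19/2; numerator = 1(18/91) = 18/91; a_3 = (18/91)/(19/2) = 36/1729
  n = 4: D(4) = 4(4 + 1/6) = 50/3; numerator = 1(36/1729) = 36/1729; a_4 = (36/1729)/(50/3) = 54/43225

r = -1/2; a_0 = 1; a_1 = 6/7; a_2 = 18/91; a_3 = 36/1729; a_4 = 54/43225


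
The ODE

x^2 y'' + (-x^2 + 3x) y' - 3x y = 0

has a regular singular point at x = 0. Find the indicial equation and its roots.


Divide by x^2 to reach normal form y'' + P_1(x) y' + P_2(x) y = 0 with P_1(x) = -1 + 3/x and P_2(x) = -3/x.
x = 0 is a singular point because the y'-coefficient -1 + 3/x has a pole at x = 0 and the y-coefficient -3/x has a pole at x = 0.
It is a regular singular point because x P_1(x) = p(x) = 3 - x and x^2 P_2(x) = q(x) = -3x are polynomials, hence analytic at x = 0.
p(0) = 3,  q(0) = 0.
Indicial equation: r(r-1) + p(0) r + q(0) = 0, i.e. r^2 + (p(0) - 1) r + q(0) = 0, i.e. r^2 + 2 r = 0.
Discriminant: (2)^2 - 4(0) = 4, so r = (-2 ± 2)/2.
Solving: r_1 = 0, r_2 = -2.

indicial: r^2 + 2 r = 0; roots r_1 = 0, r_2 = -2


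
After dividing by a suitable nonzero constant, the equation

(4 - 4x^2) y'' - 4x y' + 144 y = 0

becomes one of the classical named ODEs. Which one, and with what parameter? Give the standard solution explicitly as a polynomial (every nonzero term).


All three coefficients share the factor 4; dividing through by 4 gives  (1 - x^2) y'' - x y' + 36 y = 0.
This matches the Chebyshev equation (1 - x^2) y'' - x y' + n^2 y = 0 (note the -x y' term, not -2x y') with n^2 = 36, so n = 6; the polynomial solution is T_6(x).
With y = sum_k a_k x^k, matching x^k gives (k+2)(k+1) a_{k+2} = (k^2 - n^2) a_k = (k - 6)(k + 6) a_k. The right side vanishes at k = 6, so the series with the parity of 6 terminates at degree 6.
Standard normalization: leading coefficient of T_n is 2^(n-1), so a_6 = 2^5 = 32. Work downward with a_k = (k+1)(k+2) a_{k+2} / ((k - 6)(k + 6)):
  a_4 = (5)(6)(32) / ((4 - 6)(4 + 6)) = 960/(-20) = -48
  a_2 = (3)(4)(-48) / ((2 - 6)(2 + 6)) = -576/(-32) = 18
  a_0 = (1)(2)(18) / ((0 - 6)(0 + 6)) = 36/(-36) = -1
Hence T_6(x) = 32 x^6 - 48 x^4 + 18 x^2 - 1.

T_6(x); series = 32 x^6 - 48 x^4 + 18 x^2 - 1


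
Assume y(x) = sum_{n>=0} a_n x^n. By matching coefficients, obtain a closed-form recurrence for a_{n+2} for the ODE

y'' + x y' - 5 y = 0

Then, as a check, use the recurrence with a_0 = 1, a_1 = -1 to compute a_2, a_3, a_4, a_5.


Substitute y = sum_n a_n x^n.
y''(x) has coefficient (n+2)(n+1) a_{n+2} at x^n;
x y'(x) has coefficient n a_n at x^n (shift);
-5 y(x) has coefficient -5 a_n at x^n.
Matching x^n: (n+2)(n+1) a_{n+2} + (n - 5) a_n = 0.
Thus a_{n+2} = (-n + 5) / ((n+1)(n+2)) * a_n.

Check with a_0 = 1, a_1 = -1 (apply the recurrence for n = 0, 1, 2, 3): a_0 = 1, a_1 = -1, a_2 = 5/2, a_3 = -2/3, a_4 = 5/8, a_5 = -1/15.

a_(n+2) = (-n + 5) / ((n+1)(n+2)) * a_n; check: a_0 = 1, a_1 = -1, a_2 = 5/2, a_3 = -2/3, a_4 = 5/8, a_5 = -1/15


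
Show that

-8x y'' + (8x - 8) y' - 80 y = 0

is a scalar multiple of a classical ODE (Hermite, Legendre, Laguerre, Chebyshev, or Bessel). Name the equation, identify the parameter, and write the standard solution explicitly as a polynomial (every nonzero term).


All three coefficients share the factor -8; dividing through by -8 gives  x y'' + (1 - x) y' + 10 y = 0.
This matches the Laguerre equation x y'' + (1 - x) y' + n y = 0 with n = 10; the polynomial solution is L_10(x).
With y = sum_k a_k x^k, matching x^k gives (k+1)k a_{k+1} + (k+1) a_{k+1} - k a_k + n a_k = 0, i.e. (k+1)^2 a_{k+1} = (k - n) a_k = (k - 10) a_k. The right side vanishes at k = 10, so the series terminates at degree 10.
Standard normalization L_n(0) = 1 gives a_0 = 1. Work upward with a_{k+1} = (k - 10) a_k / (k+1)^2:
  a_1 = (0 - 10)(1) / 1^2 = -10/1 = -10
  a_2 = (1 - 10)(-10) / 2^2 = 90/4 = 45/2
  a_3 = (2 - 10)(45/2) / 3^2 = -180/9 = -20
  a_4 = (3 - 10)(-20) / 4^2 = 140/16 = 35/4
  a_5 = (4 - 10)(35/4) / 5^2 = (-105/2)/25 = -21/10
  a_6 = (5 - 10)(-21/10) / 6^2 = (21/2)/36 = 7/24
  a_7 = (6 - 10)(7/24) / 7^2 = (-7/6)/49 = -1/42
  a_8 = (7 - 10)(-1/42) / 8^2 = (1/14)/64 = 1/896
  a_9 = (8 - 10)(1/896) / 9^2 = (-1/448)/81 = -1/36288
  a_10 = (9 - 10)(-1/36288) / 10^2 = (1/36288)/100 = 1/3628800
Hence L_10(x) = x^10/3628800 - x^9/36288 + x^8/896 - x^7/42 + 7 x^6/24 - 21 x^5/10 + 35 x^4/4 - 20 x^3 + 45 x^2/2 - 10 x + 1.

L_10(x); series = x^10/3628800 - x^9/36288 + x^8/896 - x^7/42 + 7 x^6/24 - 21 x^5/10 + 35 x^4/4 - 20 x^3 + 45 x^2/2 - 10 x + 1


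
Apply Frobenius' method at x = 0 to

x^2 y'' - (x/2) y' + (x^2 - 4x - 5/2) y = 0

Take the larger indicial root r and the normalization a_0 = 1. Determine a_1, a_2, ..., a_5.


Write in Frobenius form y'' + (p(x)/x) y' + (q(x)/x^2) y = 0:
  p(x) = -1/2,  q(x) = x^2 - 4x - 5/2.
Indicial equation: r(r-1) + (-1/2) r + (-5/2) = 0 -> roots r_1 = 5/2, r_2 = -1.
Take r = r_1 = 5/2. Let y(x) = x^r sum_{n>=0} a_n x^n with a_0 = 1.
Substitute y = x^r sum a_n x^n and match x^{r+n}. The recurrence is
  D(n) a_n - 4 a_{n-1} + 1 a_{n-2} = 0,  where D(n) = (r+n)(r+n-1) + (-1/2)(r+n) + (-5/2).
  a_n = [4 a_{n-1} - 1 a_{n-2}] / D(n).
Since the indicial polynomial factors as (r - r_1)(r - r_2), D(n) = (r_1 + n - r_1)(r_1 + n - r_2) = n(n + 7/2).
Evaluating step by step (a_0 = 1):
  n = 1: D(1) = 1(1 + 7/2) = 9/2; numerator = 4(1) = 4; a_1 = (4)/(9/2) = 8/9
  n = 2: D(2) = 2(2 + 7/2) = 11; numerator = 4(8/9) - 1(1) = 23/9; a_2 = (23/9)/(11) = 23/99
  n = 3: D(3) = 3(3 + 7/2) = 39/2; numerator = 4(23/99) - 1(8/9) = 4/99; a_3 = (4/99)/(39/2) = 8/3861
  n = 4: D(4) = 4(4 + 7/2) = 30; numerator = 4(8/3861) - 1(23/99) = -865/3861; a_4 = (-865/3861)/(30) = -173/23166
  n = 5: D(5) = 5(5 + 7/2) = 85/2; numerator = 4(-173/23166) - 1(8/3861) = -370/11583; a_5 = (-370/11583)/(85/2) = -148/196911

r = 5/2; a_0 = 1; a_1 = 8/9; a_2 = 23/99; a_3 = 8/3861; a_4 = -173/23166; a_5 = -148/196911


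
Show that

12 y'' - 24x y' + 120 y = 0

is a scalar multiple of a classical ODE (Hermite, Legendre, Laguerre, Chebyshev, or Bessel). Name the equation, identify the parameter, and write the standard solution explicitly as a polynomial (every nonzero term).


All three coefficients share the factor 12; dividing through by 12 gives  y'' - 2x y' + 10 y = 0.
This matches the Hermite equation y'' - 2x y' + 2n y = 0 with 2n = 10, so n = 5; the polynomial solution is H_5(x).
With y = sum_k a_k x^k, matching x^k gives (k+2)(k+1) a_{k+2} = 2(k - n) a_k = 2(k - 5) a_k. The right side vanishes at k = 5, so the series with the parity of 5 terminates at degree 5.
Standard normalization: leading coefficient of H_n is 2^n, so a_5 = 2^5 = 32. Work downward with a_k = (k+1)(k+2) a_{k+2} / (2(k - n)):
  a_3 = (4)(5)(32) / (2(3 - 5)) = 640/(-4) = -160
  a_1 = (2)(3)(-160) / (2(1 - 5)) = -960/(-8) = 120
Hence H_5(x) = 32 x^5 - 160 x^3 + 120 x.

H_5(x); series = 32 x^5 - 160 x^3 + 120 x
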